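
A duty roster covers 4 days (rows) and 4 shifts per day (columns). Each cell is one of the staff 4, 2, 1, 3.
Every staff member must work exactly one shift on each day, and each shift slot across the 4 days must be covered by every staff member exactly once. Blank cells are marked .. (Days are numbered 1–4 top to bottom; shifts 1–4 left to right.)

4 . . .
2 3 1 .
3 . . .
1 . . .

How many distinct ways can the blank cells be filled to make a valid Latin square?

Day 1, shift 2: eliminating its day and shift leaves {2, 1}.
Day 1, shift 3: eliminating its day and shift leaves {2, 3}.
Day 1, shift 4: eliminating its day and shift leaves {2, 1, 3}.
Day 2, shift 4: eliminating its day and shift leaves {4}.
Day 3, shift 2: eliminating its day and shift leaves {4, 2, 1}.
Day 3, shift 3: eliminating its day and shift leaves {4, 2}.
Day 3, shift 4: eliminating its day and shift leaves {4, 2, 1}.
Day 4, shift 2: eliminating its day and shift leaves {4, 2}.
Day 4, shift 3: eliminating its day and shift leaves {4, 2, 3}.
Day 4, shift 4: eliminating its day and shift leaves {4, 2, 3}.
Enumerating the assignments across these blanks that avoid any day or shift repeat gives 4 completions.

4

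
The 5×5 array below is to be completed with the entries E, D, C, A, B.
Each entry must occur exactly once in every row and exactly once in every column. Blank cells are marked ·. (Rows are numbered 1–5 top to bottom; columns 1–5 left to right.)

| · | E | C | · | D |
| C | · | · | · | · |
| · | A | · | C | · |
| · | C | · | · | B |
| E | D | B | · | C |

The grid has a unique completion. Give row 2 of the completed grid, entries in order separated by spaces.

Row 2, column 2: row 2 has {C} and column 2 has {E, D, C, A}, leaving only B.
Row 3, column 5: row 3 has {C, A} and column 5 has {D, C, B}, leaving only E.
Row 2, column 5: row 2 has {C, B} and column 5 has {E, D, C, B}, leaving only A.
Row 3, column 3: row 3 has {E, C, A} and column 3 has {C, B}, leaving only D.
Row 2, column 3: row 2 has {C, A, B} and column 3 has {D, C, B}, leaving only E.
Row 2, column 4: row 2 has {E, C, A, B} and column 4 has {C}, leaving only D.
So row 2 reads: C B E D A.

C B E D A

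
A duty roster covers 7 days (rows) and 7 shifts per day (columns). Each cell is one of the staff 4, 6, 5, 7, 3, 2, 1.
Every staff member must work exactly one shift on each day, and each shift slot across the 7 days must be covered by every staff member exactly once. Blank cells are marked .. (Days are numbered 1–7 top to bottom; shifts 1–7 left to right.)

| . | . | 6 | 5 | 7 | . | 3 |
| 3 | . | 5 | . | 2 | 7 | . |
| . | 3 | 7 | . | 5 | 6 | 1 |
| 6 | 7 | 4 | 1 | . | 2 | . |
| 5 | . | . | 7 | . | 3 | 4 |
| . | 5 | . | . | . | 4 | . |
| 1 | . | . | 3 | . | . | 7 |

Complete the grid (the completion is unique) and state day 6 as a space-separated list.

7 5 3 6 1 4 2

Day 1, shift 6: day 1 has {6, 5, 7, 3} and shift 6 has {4, 6, 7, 3, 2}, leaving only 1.
Day 2, shift 7: day 2 has {5, 7, 3, 2} and shift 7 has {4, 7, 3, 1}, leaving only 6.
Day 6, shift 7: day 6 has {4, 5} and shift 7 has {4, 6, 7, 3, 1}, leaving only 2.
Day 6, shift 1: day 6 has {4, 5, 2} and shift 1 has {6, 5, 3, 1}, leaving only 7.
Day 6, shift 4: day 6 has {4, 5, 7, 2} and shift 4 has {5, 7, 3, 1}, leaving only 6.
Day 2, shift 4: day 2 has {6, 5, 7, 3, 2} and shift 4 has {6, 5, 7, 3, 1}, leaving only 4.
Day 2, shift 2: day 2 has {4, 6, 5, 7, 3, 2} and shift 2 has {5, 7, 3}, leaving only 1.
Day 3, shift 4: day 3 has {6, 5, 7, 3, 1} and shift 4 has {4, 6, 5, 7, 3, 1}, leaving only 2.
Day 3, shift 1: day 3 has {6, 5, 7, 3, 2, 1} and shift 1 has {6, 5, 7, 3, 1}, leaving only 4.
Day 1, shift 1: day 1 has {6, 5, 7, 3, 1} and shift 1 has {4, 6, 5, 7, 3, 1}, leaving only 2.
Day 1, shift 2: day 1 has {6, 5, 7, 3, 2, 1} and shift 2 has {5, 7, 3, 1}, leaving only 4.
Day 4, shift 5: day 4 has {4, 6, 7, 2, 1} and shift 5 has {5, 7, 2}, leaving only 3.
Day 6, shift 5: day 6 has {4, 6, 5, 7, 2} and shift 5 has {5, 7, 3, 2}, leaving only 1.
Day 6, shift 3: day 6 has {4, 6, 5, 7, 2, 1} and shift 3 has {4, 6, 5, 7}, leaving only 3.
So day 6 reads: 7 5 3 6 1 4 2.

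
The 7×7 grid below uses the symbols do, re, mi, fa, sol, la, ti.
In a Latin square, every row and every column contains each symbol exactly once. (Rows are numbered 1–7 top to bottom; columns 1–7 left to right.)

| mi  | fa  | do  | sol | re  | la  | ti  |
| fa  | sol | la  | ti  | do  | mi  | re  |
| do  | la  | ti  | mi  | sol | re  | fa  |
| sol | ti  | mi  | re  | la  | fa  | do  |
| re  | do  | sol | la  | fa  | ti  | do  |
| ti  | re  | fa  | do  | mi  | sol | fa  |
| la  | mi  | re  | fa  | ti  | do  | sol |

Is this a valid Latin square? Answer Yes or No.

Row 6 contains fa twice (at columns 3 and 7); row 5 is also not a permutation.

No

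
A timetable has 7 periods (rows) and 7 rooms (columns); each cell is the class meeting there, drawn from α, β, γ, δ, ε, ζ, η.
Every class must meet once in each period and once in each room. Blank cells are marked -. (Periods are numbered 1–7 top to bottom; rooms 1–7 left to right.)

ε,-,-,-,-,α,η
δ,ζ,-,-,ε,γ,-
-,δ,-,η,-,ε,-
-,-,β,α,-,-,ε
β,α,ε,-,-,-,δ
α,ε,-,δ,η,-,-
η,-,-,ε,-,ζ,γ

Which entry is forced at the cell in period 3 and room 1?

Period 2, room 4: period 2 has {γ, δ, ε, ζ} and room 4 has {α, δ, ε, η}, leaving only β.
Period 2, room 7: period 2 has {β, γ, δ, ε, ζ} and room 7 has {γ, δ, ε, η}, leaving only α.
Period 2, room 3: period 2 has {α, β, γ, δ, ε, ζ} and room 3 has {β, ε}, leaving only η.
Period 5, room 6: period 5 has {α, β, δ, ε} and room 6 has {α, γ, ε, ζ}, leaving only η.
Period 4, room 6: period 4 has {α, β, ε} and room 6 has {α, γ, ε, ζ, η}, leaving only δ.
Period 6, room 6: period 6 has {α, δ, ε, η} and room 6 has {α, γ, δ, ε, ζ, η}, leaving only β.
Period 6, room 7: period 6 has {α, β, δ, ε, η} and room 7 has {α, γ, δ, ε, η}, leaving only ζ.
Period 3, room 7: period 3 has {δ, ε, η} and room 7 has {α, γ, δ, ε, ζ, η}, leaving only β.
Period 6, room 3: period 6 has {α, β, δ, ε, ζ, η} and room 3 has {β, ε, η}, leaving only γ.
Period 7, room 2: period 7 has {γ, ε, ζ, η} and room 2 has {α, δ, ε, ζ}, leaving only β.
Period 1, room 2: period 1 has {α, ε, η} and room 2 has {α, β, δ, ε, ζ}, leaving only γ.
Period 1, room 4: period 1 has {α, γ, ε, η} and room 4 has {α, β, δ, ε, η}, leaving only ζ.
Period 1, room 3: period 1 has {α, γ, ε, ζ, η} and room 3 has {β, γ, ε, η}, leaving only δ.
Period 1, room 5: period 1 has {α, γ, δ, ε, ζ, η} and room 5 has {ε, η}, leaving only β.
Period 4, room 2: period 4 has {α, β, δ, ε} and room 2 has {α, β, γ, δ, ε, ζ}, leaving only η.
Period 5, room 4: period 5 has {α, β, δ, ε, η} and room 4 has {α, β, δ, ε, ζ, η}, leaving only γ.
Period 5, room 5: period 5 has {α, β, γ, δ, ε, η} and room 5 has {β, ε, η}, leaving only ζ.
Period 4, room 5: period 4 has {α, β, δ, ε, η} and room 5 has {β, ε, ζ, η}, leaving only γ.
Period 3, room 5: period 3 has {β, δ, ε, η} and room 5 has {β, γ, ε, ζ, η}, leaving only α.
Period 3, room 3: period 3 has {α, β, δ, ε, η} and room 3 has {β, γ, δ, ε, η}, leaving only ζ.
Period 3 already has {α, β, δ, ε, ζ, η} and room 1 already has {α, β, δ, ε, η}, so period 3, room 1 must be γ.

γ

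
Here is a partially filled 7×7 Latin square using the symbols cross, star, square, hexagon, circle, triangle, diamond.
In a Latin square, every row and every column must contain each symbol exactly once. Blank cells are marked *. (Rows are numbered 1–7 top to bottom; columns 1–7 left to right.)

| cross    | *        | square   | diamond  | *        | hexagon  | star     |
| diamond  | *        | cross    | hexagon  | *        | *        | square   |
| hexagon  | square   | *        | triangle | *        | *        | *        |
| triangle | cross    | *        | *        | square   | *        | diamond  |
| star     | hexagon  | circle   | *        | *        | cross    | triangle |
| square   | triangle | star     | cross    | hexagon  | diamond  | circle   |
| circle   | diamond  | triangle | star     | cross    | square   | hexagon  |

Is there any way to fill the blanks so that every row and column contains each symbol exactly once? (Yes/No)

No row or column among the givens repeats a symbol, and propagating forced cells runs into no contradiction.
One valid completion exists (for instance, cross circle square diamond triangle hexagon star / diamond star cross hexagon circle triangle square / hexagon square diamond triangle star circle cross / triangle cross hexagon circle square star diamond / star hexagon circle square diamond cross triangle / square triangle star cross hexagon diamond circle / circle diamond triangle star cross square hexagon).

Yes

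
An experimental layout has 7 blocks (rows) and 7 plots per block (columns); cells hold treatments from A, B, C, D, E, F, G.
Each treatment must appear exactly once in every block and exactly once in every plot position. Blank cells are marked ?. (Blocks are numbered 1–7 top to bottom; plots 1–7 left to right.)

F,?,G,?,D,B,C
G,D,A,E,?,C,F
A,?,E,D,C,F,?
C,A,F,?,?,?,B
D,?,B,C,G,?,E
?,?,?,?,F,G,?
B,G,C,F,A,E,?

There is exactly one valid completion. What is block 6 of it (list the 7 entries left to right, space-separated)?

Block 6, plot 1: block 6 has {F, G} and plot 1 has {A, B, C, D, F, G}, leaving only E.
Block 6, plot 3: block 6 has {E, F, G} and plot 3 has {A, B, C, E, F, G}, leaving only D.
Block 6, plot 7: block 6 has {D, E, F, G} and plot 7 has {B, C, E, F}, leaving only A.
Block 6, plot 4: block 6 has {A, D, E, F, G} and plot 4 has {C, D, E, F}, leaving only B.
Block 6, plot 2: block 6 has {A, B, D, E, F, G} and plot 2 has {A, D, G}, leaving only C.
So block 6 reads: E C D B F G A.

E C D B F G A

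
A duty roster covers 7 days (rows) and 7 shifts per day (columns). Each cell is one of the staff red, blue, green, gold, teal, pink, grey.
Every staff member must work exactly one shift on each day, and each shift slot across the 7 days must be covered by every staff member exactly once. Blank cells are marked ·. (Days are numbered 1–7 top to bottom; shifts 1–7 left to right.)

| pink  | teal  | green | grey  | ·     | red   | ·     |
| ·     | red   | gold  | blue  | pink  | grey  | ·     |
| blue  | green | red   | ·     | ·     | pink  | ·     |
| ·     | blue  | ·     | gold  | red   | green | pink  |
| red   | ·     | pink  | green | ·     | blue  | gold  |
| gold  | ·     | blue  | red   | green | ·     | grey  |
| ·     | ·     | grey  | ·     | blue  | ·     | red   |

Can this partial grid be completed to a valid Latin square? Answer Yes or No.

Day 1, shift 5: day 1 has {red, green, teal, pink, grey} and shift 5 has {red, blue, green, pink}, so it must be gold.
Day 1, shift 7: day 1 has {red, green, gold, teal, pink, grey} and shift 7 has {red, gold, pink, grey}, so it must be blue.
Day 3, shift 4: day 3 has {red, blue, green, pink} and shift 4 has {red, blue, green, gold, grey}, so it must be teal.
Now day 3, shift 7: day 3 together with shift 7 already contain {red, blue, green, gold, teal, pink, grey} — every symbol — so nothing can go there. The grid has no valid completion.

No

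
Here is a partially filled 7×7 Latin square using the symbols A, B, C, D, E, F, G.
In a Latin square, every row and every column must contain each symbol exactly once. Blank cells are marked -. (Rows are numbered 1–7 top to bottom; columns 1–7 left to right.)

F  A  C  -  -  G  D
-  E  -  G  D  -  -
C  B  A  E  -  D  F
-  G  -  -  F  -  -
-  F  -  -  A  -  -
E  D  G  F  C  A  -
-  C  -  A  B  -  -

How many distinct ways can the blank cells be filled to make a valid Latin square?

8

Row 1, column 4: eliminating its row and column leaves {B}.
Row 1, column 5: eliminating its row and column leaves {E}.
Row 2, column 1: eliminating its row and column leaves {A, B}.
Row 2, column 3: eliminating its row and column leaves {B, F}.
Row 2, column 6: eliminating its row and column leaves {B, C, F}.
Row 2, column 7: eliminating its row and column leaves {A, B, C}.
Row 3, column 5: eliminating its row and column leaves {G}.
Row 4, column 1: eliminating its row and column leaves {A, B, D}.
Row 4, column 3: eliminating its row and column leaves {B, D, E}.
Row 4, column 4: eliminating its row and column leaves {B, C, D}.
Row 4, column 6: eliminating its row and column leaves {B, C, E}.
Row 4, column 7: eliminating its row and column leaves {A, B, C, E}.
Row 5, column 1: eliminating its row and column leaves {B, D, G}.
Row 5, column 3: eliminating its row and column leaves {B, D, E}.
Row 5, column 4: eliminating its row and column leaves {B, C, D}.
Row 5, column 6: eliminating its row and column leaves {B, C, E}.
Row 5, column 7: eliminating its row and column leaves {B, C, E, G}.
Row 6, column 7: eliminating its row and column leaves {B}.
Row 7, column 1: eliminating its row and column leaves {D, G}.
Row 7, column 3: eliminating its row and column leaves {D, E, F}.
Row 7, column 6: eliminating its row and column leaves {E, F}.
Row 7, column 7: eliminating its row and column leaves {E, G}.
Enumerating the assignments across these blanks that avoid any row or column repeat gives 8 completions.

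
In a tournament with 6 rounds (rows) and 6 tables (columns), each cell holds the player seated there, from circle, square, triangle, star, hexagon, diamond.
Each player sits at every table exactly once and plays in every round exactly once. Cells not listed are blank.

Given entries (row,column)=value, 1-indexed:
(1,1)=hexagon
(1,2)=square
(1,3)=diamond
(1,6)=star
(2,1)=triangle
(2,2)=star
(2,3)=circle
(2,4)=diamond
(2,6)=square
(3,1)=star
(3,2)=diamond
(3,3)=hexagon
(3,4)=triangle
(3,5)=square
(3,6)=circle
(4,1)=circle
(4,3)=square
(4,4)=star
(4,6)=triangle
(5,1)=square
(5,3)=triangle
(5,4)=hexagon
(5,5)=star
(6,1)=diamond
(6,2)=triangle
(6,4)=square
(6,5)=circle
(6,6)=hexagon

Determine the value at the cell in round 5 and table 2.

circle

Round 5 already has {square, triangle, star, hexagon} and table 2 already has {square, triangle, star, diamond}, so round 5, table 2 must be circle.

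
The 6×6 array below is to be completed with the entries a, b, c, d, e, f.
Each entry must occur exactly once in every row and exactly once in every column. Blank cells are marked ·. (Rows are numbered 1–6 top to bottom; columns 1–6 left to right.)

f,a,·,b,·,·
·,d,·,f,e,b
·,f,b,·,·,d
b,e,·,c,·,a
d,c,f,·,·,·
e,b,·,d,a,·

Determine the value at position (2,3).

a

Row 3, column 5: row 3 has {b, d, f} and column 5 has {a, e}, leaving only c.
Row 1, column 5: row 1 has {a, b, f} and column 5 has {a, c, e}, leaving only d.
Row 3, column 1: row 3 has {b, c, d, f} and column 1 has {b, d, e, f}, leaving only a.
Row 2, column 1: row 2 has {b, d, e, f} and column 1 has {a, b, d, e, f}, leaving only c.
Row 2 already has {b, c, d, e, f} and column 3 already has {b, f}, so row 2, column 3 must be a.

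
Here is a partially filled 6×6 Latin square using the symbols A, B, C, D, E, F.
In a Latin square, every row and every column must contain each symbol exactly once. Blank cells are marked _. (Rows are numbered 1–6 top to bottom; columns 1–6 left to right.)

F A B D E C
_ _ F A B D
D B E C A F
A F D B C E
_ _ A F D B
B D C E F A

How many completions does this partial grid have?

Row 2, column 1: eliminating its row and column leaves {C, E}.
Row 2, column 2: eliminating its row and column leaves {C, E}.
Row 5, column 1: eliminating its row and column leaves {C, E}.
Row 5, column 2: eliminating its row and column leaves {C, E}.
Enumerating the assignments across these blanks that avoid any row or column repeat gives 2 completions.

2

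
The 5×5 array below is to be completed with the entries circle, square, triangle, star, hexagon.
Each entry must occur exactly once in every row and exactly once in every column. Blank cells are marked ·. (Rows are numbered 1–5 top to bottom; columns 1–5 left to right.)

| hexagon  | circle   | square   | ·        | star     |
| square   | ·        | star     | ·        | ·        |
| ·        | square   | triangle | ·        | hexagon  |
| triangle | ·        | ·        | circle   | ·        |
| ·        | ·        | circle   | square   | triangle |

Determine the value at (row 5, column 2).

hexagon

Row 1, column 4: row 1 has {circle, square, star, hexagon} and column 4 has {circle, square}, leaving only triangle.
Row 2, column 4: row 2 has {square, star} and column 4 has {circle, square, triangle}, leaving only hexagon.
Row 2, column 2: row 2 has {square, star, hexagon} and column 2 has {circle, square}, leaving only triangle.
Row 2, column 5: row 2 has {square, triangle, star, hexagon} and column 5 has {triangle, star, hexagon}, leaving only circle.
Row 3, column 4: row 3 has {square, triangle, hexagon} and column 4 has {circle, square, triangle, hexagon}, leaving only star.
Row 3, column 1: row 3 has {square, triangle, star, hexagon} and column 1 has {square, triangle, hexagon}, leaving only circle.
Row 4, column 3: row 4 has {circle, triangle} and column 3 has {circle, square, triangle, star}, leaving only hexagon.
Row 4, column 2: row 4 has {circle, triangle, hexagon} and column 2 has {circle, square, triangle}, leaving only star.
Row 5 already has {circle, square, triangle} and column 2 already has {circle, square, triangle, star}, so row 5, column 2 must be hexagon.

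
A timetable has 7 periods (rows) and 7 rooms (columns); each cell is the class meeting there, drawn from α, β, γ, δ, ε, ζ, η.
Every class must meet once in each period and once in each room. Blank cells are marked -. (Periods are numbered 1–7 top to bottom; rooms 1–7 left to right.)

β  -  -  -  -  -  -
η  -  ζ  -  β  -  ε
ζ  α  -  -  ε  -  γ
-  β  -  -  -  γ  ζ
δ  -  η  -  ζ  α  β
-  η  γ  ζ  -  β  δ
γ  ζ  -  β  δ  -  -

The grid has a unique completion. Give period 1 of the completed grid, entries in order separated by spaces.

β δ ε η γ ζ α

Period 2, room 6: period 2 has {β, ε, ζ, η} and room 6 has {α, β, γ}, leaving only δ.
Period 2, room 2: period 2 has {β, δ, ε, ζ, η} and room 2 has {α, β, ζ, η}, leaving only γ.
Period 2, room 4: period 2 has {β, γ, δ, ε, ζ, η} and room 4 has {β, ζ}, leaving only α.
Period 3, room 6: period 3 has {α, γ, ε, ζ} and room 6 has {α, β, γ, δ}, leaving only η.
Period 3, room 4: period 3 has {α, γ, ε, ζ, η} and room 4 has {α, β, ζ}, leaving only δ.
Period 3, room 3: period 3 has {α, γ, δ, ε, ζ, η} and room 3 has {γ, ζ, η}, leaving only β.
Period 5, room 2: period 5 has {α, β, δ, ζ, η} and room 2 has {α, β, γ, ζ, η}, leaving only ε.
Period 1, room 2: period 1 has {β} and room 2 has {α, β, γ, ε, ζ, η}, leaving only δ.
Period 5, room 4: period 5 has {α, β, δ, ε, ζ, η} and room 4 has {α, β, δ, ζ}, leaving only γ.
Period 6, room 5: period 6 has {β, γ, δ, ζ, η} and room 5 has {β, δ, ε, ζ}, leaving only α.
Period 4, room 5: period 4 has {β, γ, ζ} and room 5 has {α, β, δ, ε, ζ}, leaving only η.
Period 1, room 5: period 1 has {β, δ} and room 5 has {α, β, δ, ε, ζ, η}, leaving only γ.
Period 4, room 4: period 4 has {β, γ, ζ, η} and room 4 has {α, β, γ, δ, ζ}, leaving only ε.
Period 1, room 4: period 1 has {β, γ, δ} and room 4 has {α, β, γ, δ, ε, ζ}, leaving only η.
Period 1, room 7: period 1 has {β, γ, δ, η} and room 7 has {β, γ, δ, ε, ζ}, leaving only α.
Period 1, room 3: period 1 has {α, β, γ, δ, η} and room 3 has {β, γ, ζ, η}, leaving only ε.
Period 1, room 6: period 1 has {α, β, γ, δ, ε, η} and room 6 has {α, β, γ, δ, η}, leaving only ζ.
So period 1 reads: β δ ε η γ ζ α.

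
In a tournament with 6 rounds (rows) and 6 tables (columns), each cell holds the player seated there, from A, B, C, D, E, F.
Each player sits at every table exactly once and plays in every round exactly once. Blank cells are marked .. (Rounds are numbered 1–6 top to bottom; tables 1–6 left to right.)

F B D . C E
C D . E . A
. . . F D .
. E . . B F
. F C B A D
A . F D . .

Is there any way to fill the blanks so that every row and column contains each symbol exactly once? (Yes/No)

Yes

No round or table among the givens repeats a symbol, and propagating forced cells runs into no contradiction.
One valid completion exists (for instance, F B D A C E / C D B E F A / B A E F D C / D E A C B F / E F C B A D / A C F D E B).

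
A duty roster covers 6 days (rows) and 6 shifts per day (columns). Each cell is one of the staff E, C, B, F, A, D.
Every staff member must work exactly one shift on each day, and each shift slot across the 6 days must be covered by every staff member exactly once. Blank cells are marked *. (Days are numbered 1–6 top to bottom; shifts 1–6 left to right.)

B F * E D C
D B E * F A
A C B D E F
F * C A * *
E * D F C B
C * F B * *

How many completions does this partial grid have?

Day 1, shift 3: eliminating its day and shift leaves {A}.
Day 2, shift 4: eliminating its day and shift leaves {C}.
Day 4, shift 2: eliminating its day and shift leaves {E, D}.
Day 4, shift 5: eliminating its day and shift leaves {B}.
Day 4, shift 6: eliminating its day and shift leaves {E, D}.
Day 5, shift 2: eliminating its day and shift leaves {A}.
Day 6, shift 2: eliminating its day and shift leaves {E, A, D}.
Day 6, shift 5: eliminating its day and shift leaves {A}.
Day 6, shift 6: eliminating its day and shift leaves {E, D}.
Enumerating the assignments across these blanks that avoid any day or shift repeat gives 2 completions.

2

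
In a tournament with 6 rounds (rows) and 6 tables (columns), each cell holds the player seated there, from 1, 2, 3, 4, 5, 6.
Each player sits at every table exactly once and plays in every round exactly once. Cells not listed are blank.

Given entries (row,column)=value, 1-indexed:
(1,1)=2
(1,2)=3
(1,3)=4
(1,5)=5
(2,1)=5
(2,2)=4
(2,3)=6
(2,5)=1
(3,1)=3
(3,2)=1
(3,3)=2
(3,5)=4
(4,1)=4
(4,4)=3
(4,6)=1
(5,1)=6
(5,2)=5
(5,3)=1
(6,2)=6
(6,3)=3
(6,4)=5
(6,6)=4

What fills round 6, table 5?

Round 6 already has {3, 4, 5, 6} and table 5 already has {1, 4, 5}, so round 6, table 5 must be 2.

2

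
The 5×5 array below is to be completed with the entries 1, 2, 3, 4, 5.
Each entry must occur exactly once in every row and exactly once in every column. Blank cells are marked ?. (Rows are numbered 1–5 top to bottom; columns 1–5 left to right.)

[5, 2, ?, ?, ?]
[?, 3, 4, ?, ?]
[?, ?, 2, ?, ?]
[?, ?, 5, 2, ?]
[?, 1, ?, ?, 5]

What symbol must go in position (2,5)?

Row 4, column 2: row 4 has {2, 5} and column 2 has {1, 2, 3}, leaving only 4.
Row 3, column 2: row 3 has {2} and column 2 has {1, 2, 3, 4}, leaving only 5.
Row 5, column 3: row 5 has {1, 5} and column 3 has {2, 4, 5}, leaving only 3.
Row 1, column 3: row 1 has {2, 5} and column 3 has {2, 3, 4, 5}, leaving only 1.
Row 5, column 4: row 5 has {1, 3, 5} and column 4 has {2}, leaving only 4.
Row 1, column 4: row 1 has {1, 2, 5} and column 4 has {2, 4}, leaving only 3.
Row 1, column 5: row 1 has {1, 2, 3, 5} and column 5 has {5}, leaving only 4.
Row 3, column 4: row 3 has {2, 5} and column 4 has {2, 3, 4}, leaving only 1.
Row 2, column 4: row 2 has {3, 4} and column 4 has {1, 2, 3, 4}, leaving only 5.
Row 3, column 5: row 3 has {1, 2, 5} and column 5 has {4, 5}, leaving only 3.
Row 3, column 1: row 3 has {1, 2, 3, 5} and column 1 has {5}, leaving only 4.
Row 4, column 5: row 4 has {2, 4, 5} and column 5 has {3, 4, 5}, leaving only 1.
Row 2 already has {3, 4, 5} and column 5 already has {1, 3, 4, 5}, so row 2, column 5 must be 2.

2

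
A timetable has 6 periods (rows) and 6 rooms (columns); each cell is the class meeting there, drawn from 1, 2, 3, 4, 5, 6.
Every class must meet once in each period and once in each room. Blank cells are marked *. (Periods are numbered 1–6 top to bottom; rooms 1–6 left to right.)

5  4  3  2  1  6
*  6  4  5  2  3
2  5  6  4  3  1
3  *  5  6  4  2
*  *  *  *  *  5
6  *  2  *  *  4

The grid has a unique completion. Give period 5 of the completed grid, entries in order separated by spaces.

4 2 1 3 6 5

Period 5, room 3: period 5 has {5} and room 3 has {2, 3, 4, 5, 6}, leaving only 1.
Period 5, room 1: period 5 has {1, 5} and room 1 has {2, 3, 5, 6}, leaving only 4.
Period 5, room 4: period 5 has {1, 4, 5} and room 4 has {2, 4, 5, 6}, leaving only 3.
Period 5, room 2: period 5 has {1, 3, 4, 5} and room 2 has {4, 5, 6}, leaving only 2.
Period 5, room 5: period 5 has {1, 2, 3, 4, 5} and room 5 has {1, 2, 3, 4}, leaving only 6.
So period 5 reads: 4 2 1 3 6 5.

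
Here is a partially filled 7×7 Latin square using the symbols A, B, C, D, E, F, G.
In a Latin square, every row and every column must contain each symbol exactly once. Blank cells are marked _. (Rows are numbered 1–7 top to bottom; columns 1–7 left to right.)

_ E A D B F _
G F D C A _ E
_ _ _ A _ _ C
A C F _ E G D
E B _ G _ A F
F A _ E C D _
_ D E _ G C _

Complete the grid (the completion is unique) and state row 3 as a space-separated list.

D G B A F E C

Row 3, column 2: row 3 has {A, C} and column 2 has {A, B, C, D, E, F}, leaving only G.
Row 3, column 3: row 3 has {A, C, G} and column 3 has {A, D, E, F}, leaving only B.
Row 3, column 1: row 3 has {A, B, C, G} and column 1 has {A, E, F, G}, leaving only D.
Row 3, column 5: row 3 has {A, B, C, D, G} and column 5 has {A, B, C, E, G}, leaving only F.
Row 3, column 6: row 3 has {A, B, C, D, F, G} and column 6 has {A, C, D, F, G}, leaving only E.
So row 3 reads: D G B A F E C.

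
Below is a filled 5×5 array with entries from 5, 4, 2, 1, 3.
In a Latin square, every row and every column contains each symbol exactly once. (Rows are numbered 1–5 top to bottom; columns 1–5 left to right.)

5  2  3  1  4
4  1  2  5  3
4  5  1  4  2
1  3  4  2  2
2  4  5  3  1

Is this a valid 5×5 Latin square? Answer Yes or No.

Row 4 contains 2 twice (at columns 4 and 5); row 3 is also not a permutation.

No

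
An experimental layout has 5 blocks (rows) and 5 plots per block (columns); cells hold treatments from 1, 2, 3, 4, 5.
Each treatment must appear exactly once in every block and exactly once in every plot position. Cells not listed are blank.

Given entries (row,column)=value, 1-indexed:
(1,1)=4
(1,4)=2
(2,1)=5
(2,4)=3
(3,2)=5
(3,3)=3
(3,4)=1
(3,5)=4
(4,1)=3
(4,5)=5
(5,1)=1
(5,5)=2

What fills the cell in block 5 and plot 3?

Block 2, plot 5: block 2 has {3, 5} and plot 5 has {2, 4, 5}, leaving only 1.
Block 1, plot 5: block 1 has {2, 4} and plot 5 has {1, 2, 4, 5}, leaving only 3.
Block 1, plot 2: block 1 has {2, 3, 4} and plot 2 has {5}, leaving only 1.
Block 1, plot 3: block 1 has {1, 2, 3, 4} and plot 3 has {3}, leaving only 5.
Block 5 already has {1, 2} and plot 3 already has {3, 5}, so block 5, plot 3 must be 4.

4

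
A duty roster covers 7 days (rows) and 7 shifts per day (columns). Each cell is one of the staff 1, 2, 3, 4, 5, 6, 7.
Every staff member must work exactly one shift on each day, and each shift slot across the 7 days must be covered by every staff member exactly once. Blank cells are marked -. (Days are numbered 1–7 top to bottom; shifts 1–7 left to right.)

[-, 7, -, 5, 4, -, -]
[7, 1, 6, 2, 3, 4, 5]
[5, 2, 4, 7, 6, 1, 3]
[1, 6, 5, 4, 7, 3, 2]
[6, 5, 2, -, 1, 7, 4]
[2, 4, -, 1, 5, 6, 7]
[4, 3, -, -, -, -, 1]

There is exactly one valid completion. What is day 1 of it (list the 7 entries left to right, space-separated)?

Day 1, shift 1: day 1 has {4, 5, 7} and shift 1 has {1, 2, 4, 5, 6, 7}, leaving only 3.
Day 1, shift 3: day 1 has {3, 4, 5, 7} and shift 3 has {2, 4, 5, 6}, leaving only 1.
Day 1, shift 6: day 1 has {1, 3, 4, 5, 7} and shift 6 has {1, 3, 4, 6, 7}, leaving only 2.
Day 1, shift 7: day 1 has {1, 2, 3, 4, 5, 7} and shift 7 has {1, 2, 3, 4, 5, 7}, leaving only 6.
So day 1 reads: 3 7 1 5 4 2 6.

3 7 1 5 4 2 6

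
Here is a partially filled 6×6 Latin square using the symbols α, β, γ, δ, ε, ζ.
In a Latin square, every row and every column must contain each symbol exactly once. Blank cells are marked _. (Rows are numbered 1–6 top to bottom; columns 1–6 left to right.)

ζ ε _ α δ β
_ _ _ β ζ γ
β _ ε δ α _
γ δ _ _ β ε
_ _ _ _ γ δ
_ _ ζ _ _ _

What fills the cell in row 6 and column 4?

Row 1, column 3: row 1 has {α, β, δ, ε, ζ} and column 3 has {ε, ζ}, leaving only γ.
Row 2, column 2: row 2 has {β, γ, ζ} and column 2 has {δ, ε}, leaving only α.
Row 2, column 3: row 2 has {α, β, γ, ζ} and column 3 has {γ, ε, ζ}, leaving only δ.
Row 2, column 1: row 2 has {α, β, γ, δ, ζ} and column 1 has {β, γ, ζ}, leaving only ε.
Row 3, column 6: row 3 has {α, β, δ, ε} and column 6 has {β, γ, δ, ε}, leaving only ζ.
Row 3, column 2: row 3 has {α, β, δ, ε, ζ} and column 2 has {α, δ, ε}, leaving only γ.
Row 4, column 3: row 4 has {β, γ, δ, ε} and column 3 has {γ, δ, ε, ζ}, leaving only α.
Row 4, column 4: row 4 has {α, β, γ, δ, ε} and column 4 has {α, β, δ}, leaving only ζ.
Row 5, column 1: row 5 has {γ, δ} and column 1 has {β, γ, ε, ζ}, leaving only α.
Row 5, column 3: row 5 has {α, γ, δ} and column 3 has {α, γ, δ, ε, ζ}, leaving only β.
Row 5, column 2: row 5 has {α, β, γ, δ} and column 2 has {α, γ, δ, ε}, leaving only ζ.
Row 5, column 4: row 5 has {α, β, γ, δ, ζ} and column 4 has {α, β, δ, ζ}, leaving only ε.
Row 6 already has {ζ} and column 4 already has {α, β, δ, ε, ζ}, so row 6, column 4 must be γ.

γ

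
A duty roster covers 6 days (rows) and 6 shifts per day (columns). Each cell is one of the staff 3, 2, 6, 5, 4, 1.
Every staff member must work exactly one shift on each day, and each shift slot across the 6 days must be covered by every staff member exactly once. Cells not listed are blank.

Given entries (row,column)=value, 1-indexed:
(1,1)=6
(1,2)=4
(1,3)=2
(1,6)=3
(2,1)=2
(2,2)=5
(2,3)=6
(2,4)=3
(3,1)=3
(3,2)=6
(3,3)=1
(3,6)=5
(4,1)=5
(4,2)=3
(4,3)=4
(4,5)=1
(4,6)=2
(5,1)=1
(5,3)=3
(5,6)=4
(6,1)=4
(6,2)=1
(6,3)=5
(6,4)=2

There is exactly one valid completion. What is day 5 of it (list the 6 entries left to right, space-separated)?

Day 5, shift 2: day 5 has {3, 4, 1} and shift 2 has {3, 6, 5, 4, 1}, leaving only 2.
Day 1, shift 5: day 1 has {3, 2, 6, 4} and shift 5 has {1}, leaving only 5.
Day 5, shift 5: day 5 has {3, 2, 4, 1} and shift 5 has {5, 1}, leaving only 6.
Day 5, shift 4: day 5 has {3, 2, 6, 4, 1} and shift 4 has {3, 2}, leaving only 5.
So day 5 reads: 1 2 3 5 6 4.

1 2 3 5 6 4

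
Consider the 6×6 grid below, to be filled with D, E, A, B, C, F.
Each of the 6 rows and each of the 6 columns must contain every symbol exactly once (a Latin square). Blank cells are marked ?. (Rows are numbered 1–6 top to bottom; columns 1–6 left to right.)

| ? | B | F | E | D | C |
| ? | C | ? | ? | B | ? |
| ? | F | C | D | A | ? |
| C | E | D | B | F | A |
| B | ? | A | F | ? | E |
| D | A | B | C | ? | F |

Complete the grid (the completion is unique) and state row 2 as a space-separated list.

F C E A B D

Row 2, column 3: row 2 has {B, C} and column 3 has {D, A, B, C, F}, leaving only E.
Row 2, column 4: row 2 has {E, B, C} and column 4 has {D, E, B, C, F}, leaving only A.
Row 2, column 1: row 2 has {E, A, B, C} and column 1 has {D, B, C}, leaving only F.
Row 2, column 6: row 2 has {E, A, B, C, F} and column 6 has {E, A, C, F}, leaving only D.
So row 2 reads: F C E A B D.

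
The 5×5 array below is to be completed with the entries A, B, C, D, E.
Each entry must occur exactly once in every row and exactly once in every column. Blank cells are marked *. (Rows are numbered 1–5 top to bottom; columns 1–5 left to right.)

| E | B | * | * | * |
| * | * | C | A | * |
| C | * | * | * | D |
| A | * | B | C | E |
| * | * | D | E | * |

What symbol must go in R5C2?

Row 1, column 3: row 1 has {B, E} and column 3 has {B, C, D}, leaving only A.
Row 1, column 4: row 1 has {A, B, E} and column 4 has {A, C, E}, leaving only D.
Row 1, column 5: row 1 has {A, B, D, E} and column 5 has {D, E}, leaving only C.
Row 2, column 5: row 2 has {A, C} and column 5 has {C, D, E}, leaving only B.
Row 2, column 1: row 2 has {A, B, C} and column 1 has {A, C, E}, leaving only D.
Row 2, column 2: row 2 has {A, B, C, D} and column 2 has {B}, leaving only E.
Row 3, column 2: row 3 has {C, D} and column 2 has {B, E}, leaving only A.
Row 5 already has {D, E} and column 2 already has {A, B, E}, so row 5, column 2 must be C.

C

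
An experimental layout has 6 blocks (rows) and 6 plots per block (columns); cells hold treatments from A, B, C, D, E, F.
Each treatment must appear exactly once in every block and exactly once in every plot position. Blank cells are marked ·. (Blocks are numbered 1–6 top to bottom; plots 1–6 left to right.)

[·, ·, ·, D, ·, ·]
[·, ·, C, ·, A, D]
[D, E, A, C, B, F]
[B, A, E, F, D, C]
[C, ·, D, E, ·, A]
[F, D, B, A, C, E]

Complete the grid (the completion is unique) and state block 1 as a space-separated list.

Block 1, plot 3: block 1 has {D} and plot 3 has {A, B, C, D, E}, leaving only F.
Block 1, plot 5: block 1 has {D, F} and plot 5 has {A, B, C, D}, leaving only E.
Block 1, plot 1: block 1 has {D, E, F} and plot 1 has {B, C, D, F}, leaving only A.
Block 1, plot 6: block 1 has {A, D, E, F} and plot 6 has {A, C, D, E, F}, leaving only B.
Block 1, plot 2: block 1 has {A, B, D, E, F} and plot 2 has {A, D, E}, leaving only C.
So block 1 reads: A C F D E B.

A C F D E B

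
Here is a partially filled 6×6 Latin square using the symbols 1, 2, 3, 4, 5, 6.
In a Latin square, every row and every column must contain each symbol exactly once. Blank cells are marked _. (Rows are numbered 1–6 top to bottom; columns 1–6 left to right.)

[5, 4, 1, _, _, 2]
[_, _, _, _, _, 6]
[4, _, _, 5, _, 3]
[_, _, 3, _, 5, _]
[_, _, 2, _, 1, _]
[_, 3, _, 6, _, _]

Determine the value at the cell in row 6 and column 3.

Row 1, column 4: row 1 has {1, 2, 4, 5} and column 4 has {5, 6}, leaving only 3.
Row 1, column 5: row 1 has {1, 2, 3, 4, 5} and column 5 has {1, 5}, leaving only 6.
Row 3, column 3: row 3 has {3, 4, 5} and column 3 has {1, 2, 3}, leaving only 6.
Row 3, column 5: row 3 has {3, 4, 5, 6} and column 5 has {1, 5, 6}, leaving only 2.
Row 3, column 2: row 3 has {2, 3, 4, 5, 6} and column 2 has {3, 4}, leaving only 1.
Row 5, column 4: row 5 has {1, 2} and column 4 has {3, 5, 6}, leaving only 4.
Row 5, column 6: row 5 has {1, 2, 4} and column 6 has {2, 3, 6}, leaving only 5.
Row 5, column 2: row 5 has {1, 2, 4, 5} and column 2 has {1, 3, 4}, leaving only 6.
Row 4, column 2: row 4 has {3, 5} and column 2 has {1, 3, 4, 6}, leaving only 2.
Row 2, column 2: row 2 has {6} and column 2 has {1, 2, 3, 4, 6}, leaving only 5.
Row 2, column 3: row 2 has {5, 6} and column 3 has {1, 2, 3, 6}, leaving only 4.
Row 6 already has {3, 6} and column 3 already has {1, 2, 3, 4, 6}, so row 6, column 3 must be 5.

5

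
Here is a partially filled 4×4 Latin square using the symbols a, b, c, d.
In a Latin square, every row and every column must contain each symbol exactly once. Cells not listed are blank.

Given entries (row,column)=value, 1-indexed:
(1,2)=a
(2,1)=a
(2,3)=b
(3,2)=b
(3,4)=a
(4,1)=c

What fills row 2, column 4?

Row 3, column 1: row 3 has {a, b} and column 1 has {a, c}, leaving only d.
Row 1, column 1: row 1 has {a} and column 1 has {a, c, d}, leaving only b.
Row 3, column 3: row 3 has {a, b, d} and column 3 has {b}, leaving only c.
Row 1, column 3: row 1 has {a, b} and column 3 has {b, c}, leaving only d.
Row 1, column 4: row 1 has {a, b, d} and column 4 has {a}, leaving only c.
Row 2 already has {a, b} and column 4 already has {a, c}, so row 2, column 4 must be d.

d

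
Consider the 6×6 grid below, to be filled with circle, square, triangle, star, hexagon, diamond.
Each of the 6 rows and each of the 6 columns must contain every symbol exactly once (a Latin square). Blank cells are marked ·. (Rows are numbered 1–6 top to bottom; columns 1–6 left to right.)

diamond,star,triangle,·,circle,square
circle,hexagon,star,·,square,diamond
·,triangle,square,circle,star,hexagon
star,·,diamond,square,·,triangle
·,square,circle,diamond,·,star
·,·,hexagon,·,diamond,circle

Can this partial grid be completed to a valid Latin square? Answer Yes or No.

Row 3, column 1: row 3 together with column 1 already contain {circle, square, triangle, star, hexagon, diamond} — every symbol — so nothing can go there. The grid has no valid completion.

No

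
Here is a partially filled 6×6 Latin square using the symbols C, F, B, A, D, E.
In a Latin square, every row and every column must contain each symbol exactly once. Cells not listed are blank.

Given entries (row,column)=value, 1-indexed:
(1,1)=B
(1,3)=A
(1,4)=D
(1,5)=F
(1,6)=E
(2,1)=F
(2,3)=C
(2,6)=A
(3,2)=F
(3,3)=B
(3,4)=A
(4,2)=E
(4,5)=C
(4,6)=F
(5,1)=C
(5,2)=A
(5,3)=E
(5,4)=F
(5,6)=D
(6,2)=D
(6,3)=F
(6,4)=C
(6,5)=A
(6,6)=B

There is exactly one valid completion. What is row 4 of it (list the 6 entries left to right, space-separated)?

Row 4, column 3: row 4 has {C, F, E} and column 3 has {C, F, B, A, E}, leaving only D.
Row 4, column 1: row 4 has {C, F, D, E} and column 1 has {C, F, B}, leaving only A.
Row 4, column 4: row 4 has {C, F, A, D, E} and column 4 has {C, F, A, D}, leaving only B.
So row 4 reads: A E D B C F.

A E D B C F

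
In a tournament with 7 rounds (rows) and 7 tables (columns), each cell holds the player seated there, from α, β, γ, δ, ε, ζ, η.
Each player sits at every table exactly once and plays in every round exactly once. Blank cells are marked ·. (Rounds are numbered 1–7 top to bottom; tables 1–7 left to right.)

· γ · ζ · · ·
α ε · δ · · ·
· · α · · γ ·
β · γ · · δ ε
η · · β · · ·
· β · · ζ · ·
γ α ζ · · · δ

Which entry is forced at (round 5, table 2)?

δ

Round 5, table 2 is narrowed to {δ, ζ}.
If it were ζ, then round 4, table 5 would be left with no valid symbol.
So round 5, table 2 must be δ.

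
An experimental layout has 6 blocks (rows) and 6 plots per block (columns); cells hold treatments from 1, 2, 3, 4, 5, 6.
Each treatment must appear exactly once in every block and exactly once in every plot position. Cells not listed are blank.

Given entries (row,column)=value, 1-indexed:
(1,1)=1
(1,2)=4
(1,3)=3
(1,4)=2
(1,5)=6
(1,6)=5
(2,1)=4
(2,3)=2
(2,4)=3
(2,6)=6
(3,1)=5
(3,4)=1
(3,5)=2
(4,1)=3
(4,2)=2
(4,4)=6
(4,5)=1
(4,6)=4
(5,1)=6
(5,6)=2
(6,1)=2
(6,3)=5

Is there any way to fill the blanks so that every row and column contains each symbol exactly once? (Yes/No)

Block 4, plot 3: block 4 together with plot 3 already contain {1, 2, 3, 4, 5, 6} — every symbol — so nothing can go there. The grid has no valid completion.

No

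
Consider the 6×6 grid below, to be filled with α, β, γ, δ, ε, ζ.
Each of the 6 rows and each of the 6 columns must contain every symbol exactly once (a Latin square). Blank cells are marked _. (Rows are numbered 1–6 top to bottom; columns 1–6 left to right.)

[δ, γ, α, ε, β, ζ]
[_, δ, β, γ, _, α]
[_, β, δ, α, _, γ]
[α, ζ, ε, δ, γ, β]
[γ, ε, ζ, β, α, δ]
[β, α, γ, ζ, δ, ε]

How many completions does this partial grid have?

Row 2, column 1: eliminating its row and column leaves {ε, ζ}.
Row 2, column 5: eliminating its row and column leaves {ε, ζ}.
Row 3, column 1: eliminating its row and column leaves {ε, ζ}.
Row 3, column 5: eliminating its row and column leaves {ε, ζ}.
Enumerating the assignments across these blanks that avoid any row or column repeat gives 2 completions.

2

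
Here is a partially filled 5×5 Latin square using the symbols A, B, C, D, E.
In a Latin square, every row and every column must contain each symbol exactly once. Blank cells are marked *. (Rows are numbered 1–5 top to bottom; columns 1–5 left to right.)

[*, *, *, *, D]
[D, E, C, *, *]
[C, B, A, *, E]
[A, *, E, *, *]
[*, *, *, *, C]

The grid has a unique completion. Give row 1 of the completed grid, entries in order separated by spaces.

E C B A D

Row 1, column 3: row 1 has {D} and column 3 has {A, C, E}, leaving only B.
Row 1, column 1: row 1 has {B, D} and column 1 has {A, C, D}, leaving only E.
Row 3, column 4: row 3 has {A, B, C, E} and column 4 has {}, leaving only D.
Row 4, column 5: row 4 has {A, E} and column 5 has {C, D, E}, leaving only B.
Row 2, column 5: row 2 has {C, D, E} and column 5 has {B, C, D, E}, leaving only A.
Row 2, column 4: row 2 has {A, C, D, E} and column 4 has {D}, leaving only B.
Row 4, column 4: row 4 has {A, B, E} and column 4 has {B, D}, leaving only C.
Row 1, column 4: row 1 has {B, D, E} and column 4 has {B, C, D}, leaving only A.
Row 1, column 2: row 1 has {A, B, D, E} and column 2 has {B, E}, leaving only C.
So row 1 reads: E C B A D.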